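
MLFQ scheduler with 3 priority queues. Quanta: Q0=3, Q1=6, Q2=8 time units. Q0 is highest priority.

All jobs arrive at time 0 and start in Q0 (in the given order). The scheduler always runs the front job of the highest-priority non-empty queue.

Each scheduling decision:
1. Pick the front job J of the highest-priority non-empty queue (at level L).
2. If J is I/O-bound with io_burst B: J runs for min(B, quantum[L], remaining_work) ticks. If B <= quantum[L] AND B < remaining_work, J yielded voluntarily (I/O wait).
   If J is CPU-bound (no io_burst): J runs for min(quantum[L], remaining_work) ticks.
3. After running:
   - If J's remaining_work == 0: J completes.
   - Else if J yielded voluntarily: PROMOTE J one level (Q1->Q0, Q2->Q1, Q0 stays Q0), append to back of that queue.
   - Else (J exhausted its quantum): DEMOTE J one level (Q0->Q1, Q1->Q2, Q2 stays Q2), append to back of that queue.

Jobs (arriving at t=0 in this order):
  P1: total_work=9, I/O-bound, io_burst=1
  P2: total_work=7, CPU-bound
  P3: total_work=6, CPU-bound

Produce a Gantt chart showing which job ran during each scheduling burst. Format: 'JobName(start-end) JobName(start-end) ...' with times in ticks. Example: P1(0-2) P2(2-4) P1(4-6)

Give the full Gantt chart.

t=0-1: P1@Q0 runs 1, rem=8, I/O yield, promote→Q0. Q0=[P2,P3,P1] Q1=[] Q2=[]
t=1-4: P2@Q0 runs 3, rem=4, quantum used, demote→Q1. Q0=[P3,P1] Q1=[P2] Q2=[]
t=4-7: P3@Q0 runs 3, rem=3, quantum used, demote→Q1. Q0=[P1] Q1=[P2,P3] Q2=[]
t=7-8: P1@Q0 runs 1, rem=7, I/O yield, promote→Q0. Q0=[P1] Q1=[P2,P3] Q2=[]
t=8-9: P1@Q0 runs 1, rem=6, I/O yield, promote→Q0. Q0=[P1] Q1=[P2,P3] Q2=[]
t=9-10: P1@Q0 runs 1, rem=5, I/O yield, promote→Q0. Q0=[P1] Q1=[P2,P3] Q2=[]
t=10-11: P1@Q0 runs 1, rem=4, I/O yield, promote→Q0. Q0=[P1] Q1=[P2,P3] Q2=[]
t=11-12: P1@Q0 runs 1, rem=3, I/O yield, promote→Q0. Q0=[P1] Q1=[P2,P3] Q2=[]
t=12-13: P1@Q0 runs 1, rem=2, I/O yield, promote→Q0. Q0=[P1] Q1=[P2,P3] Q2=[]
t=13-14: P1@Q0 runs 1, rem=1, I/O yield, promote→Q0. Q0=[P1] Q1=[P2,P3] Q2=[]
t=14-15: P1@Q0 runs 1, rem=0, completes. Q0=[] Q1=[P2,P3] Q2=[]
t=15-19: P2@Q1 runs 4, rem=0, completes. Q0=[] Q1=[P3] Q2=[]
t=19-22: P3@Q1 runs 3, rem=0, completes. Q0=[] Q1=[] Q2=[]

Answer: P1(0-1) P2(1-4) P3(4-7) P1(7-8) P1(8-9) P1(9-10) P1(10-11) P1(11-12) P1(12-13) P1(13-14) P1(14-15) P2(15-19) P3(19-22)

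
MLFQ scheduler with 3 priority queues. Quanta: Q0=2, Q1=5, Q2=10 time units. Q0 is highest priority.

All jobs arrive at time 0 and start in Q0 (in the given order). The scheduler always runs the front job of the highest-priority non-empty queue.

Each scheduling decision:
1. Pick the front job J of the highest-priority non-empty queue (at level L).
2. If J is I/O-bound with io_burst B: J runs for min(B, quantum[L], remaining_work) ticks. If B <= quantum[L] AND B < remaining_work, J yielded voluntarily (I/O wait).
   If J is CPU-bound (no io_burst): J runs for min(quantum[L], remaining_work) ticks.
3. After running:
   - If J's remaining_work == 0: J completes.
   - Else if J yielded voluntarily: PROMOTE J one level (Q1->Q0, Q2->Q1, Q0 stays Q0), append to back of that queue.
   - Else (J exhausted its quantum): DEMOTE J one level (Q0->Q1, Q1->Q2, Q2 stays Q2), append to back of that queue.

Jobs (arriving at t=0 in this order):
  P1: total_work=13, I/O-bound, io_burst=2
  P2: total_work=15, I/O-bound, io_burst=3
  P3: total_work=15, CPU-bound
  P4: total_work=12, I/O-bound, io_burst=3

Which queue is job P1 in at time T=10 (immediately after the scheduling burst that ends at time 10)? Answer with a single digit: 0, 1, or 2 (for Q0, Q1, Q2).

t=0-2: P1@Q0 runs 2, rem=11, I/O yield, promote→Q0. Q0=[P2,P3,P4,P1] Q1=[] Q2=[]
t=2-4: P2@Q0 runs 2, rem=13, quantum used, demote→Q1. Q0=[P3,P4,P1] Q1=[P2] Q2=[]
t=4-6: P3@Q0 runs 2, rem=13, quantum used, demote→Q1. Q0=[P4,P1] Q1=[P2,P3] Q2=[]
t=6-8: P4@Q0 runs 2, rem=10, quantum used, demote→Q1. Q0=[P1] Q1=[P2,P3,P4] Q2=[]
t=8-10: P1@Q0 runs 2, rem=9, I/O yield, promote→Q0. Q0=[P1] Q1=[P2,P3,P4] Q2=[]
t=10-12: P1@Q0 runs 2, rem=7, I/O yield, promote→Q0. Q0=[P1] Q1=[P2,P3,P4] Q2=[]
t=12-14: P1@Q0 runs 2, rem=5, I/O yield, promote→Q0. Q0=[P1] Q1=[P2,P3,P4] Q2=[]
t=14-16: P1@Q0 runs 2, rem=3, I/O yield, promote→Q0. Q0=[P1] Q1=[P2,P3,P4] Q2=[]
t=16-18: P1@Q0 runs 2, rem=1, I/O yield, promote→Q0. Q0=[P1] Q1=[P2,P3,P4] Q2=[]
t=18-19: P1@Q0 runs 1, rem=0, completes. Q0=[] Q1=[P2,P3,P4] Q2=[]
t=19-22: P2@Q1 runs 3, rem=10, I/O yield, promote→Q0. Q0=[P2] Q1=[P3,P4] Q2=[]
t=22-24: P2@Q0 runs 2, rem=8, quantum used, demote→Q1. Q0=[] Q1=[P3,P4,P2] Q2=[]
t=24-29: P3@Q1 runs 5, rem=8, quantum used, demote→Q2. Q0=[] Q1=[P4,P2] Q2=[P3]
t=29-32: P4@Q1 runs 3, rem=7, I/O yield, promote→Q0. Q0=[P4] Q1=[P2] Q2=[P3]
t=32-34: P4@Q0 runs 2, rem=5, quantum used, demote→Q1. Q0=[] Q1=[P2,P4] Q2=[P3]
t=34-37: P2@Q1 runs 3, rem=5, I/O yield, promote→Q0. Q0=[P2] Q1=[P4] Q2=[P3]
t=37-39: P2@Q0 runs 2, rem=3, quantum used, demote→Q1. Q0=[] Q1=[P4,P2] Q2=[P3]
t=39-42: P4@Q1 runs 3, rem=2, I/O yield, promote→Q0. Q0=[P4] Q1=[P2] Q2=[P3]
t=42-44: P4@Q0 runs 2, rem=0, completes. Q0=[] Q1=[P2] Q2=[P3]
t=44-47: P2@Q1 runs 3, rem=0, completes. Q0=[] Q1=[] Q2=[P3]
t=47-55: P3@Q2 runs 8, rem=0, completes. Q0=[] Q1=[] Q2=[]

Answer: 0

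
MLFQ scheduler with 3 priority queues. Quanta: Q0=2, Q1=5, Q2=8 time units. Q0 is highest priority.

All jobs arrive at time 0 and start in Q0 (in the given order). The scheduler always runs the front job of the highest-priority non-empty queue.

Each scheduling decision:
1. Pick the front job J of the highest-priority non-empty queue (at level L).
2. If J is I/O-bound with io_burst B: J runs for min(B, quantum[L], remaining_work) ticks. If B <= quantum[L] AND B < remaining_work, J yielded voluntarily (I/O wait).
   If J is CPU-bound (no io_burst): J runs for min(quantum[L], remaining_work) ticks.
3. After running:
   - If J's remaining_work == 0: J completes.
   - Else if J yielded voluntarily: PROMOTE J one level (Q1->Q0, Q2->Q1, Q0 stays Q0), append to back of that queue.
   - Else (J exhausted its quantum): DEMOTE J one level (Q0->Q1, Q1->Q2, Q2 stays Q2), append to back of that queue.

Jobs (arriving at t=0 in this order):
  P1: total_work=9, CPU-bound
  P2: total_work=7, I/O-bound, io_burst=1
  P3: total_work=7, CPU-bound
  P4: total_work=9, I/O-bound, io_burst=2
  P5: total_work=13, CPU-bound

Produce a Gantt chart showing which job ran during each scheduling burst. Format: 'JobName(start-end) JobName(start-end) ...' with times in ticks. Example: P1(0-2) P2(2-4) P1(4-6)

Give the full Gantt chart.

t=0-2: P1@Q0 runs 2, rem=7, quantum used, demote→Q1. Q0=[P2,P3,P4,P5] Q1=[P1] Q2=[]
t=2-3: P2@Q0 runs 1, rem=6, I/O yield, promote→Q0. Q0=[P3,P4,P5,P2] Q1=[P1] Q2=[]
t=3-5: P3@Q0 runs 2, rem=5, quantum used, demote→Q1. Q0=[P4,P5,P2] Q1=[P1,P3] Q2=[]
t=5-7: P4@Q0 runs 2, rem=7, I/O yield, promote→Q0. Q0=[P5,P2,P4] Q1=[P1,P3] Q2=[]
t=7-9: P5@Q0 runs 2, rem=11, quantum used, demote→Q1. Q0=[P2,P4] Q1=[P1,P3,P5] Q2=[]
t=9-10: P2@Q0 runs 1, rem=5, I/O yield, promote→Q0. Q0=[P4,P2] Q1=[P1,P3,P5] Q2=[]
t=10-12: P4@Q0 runs 2, rem=5, I/O yield, promote→Q0. Q0=[P2,P4] Q1=[P1,P3,P5] Q2=[]
t=12-13: P2@Q0 runs 1, rem=4, I/O yield, promote→Q0. Q0=[P4,P2] Q1=[P1,P3,P5] Q2=[]
t=13-15: P4@Q0 runs 2, rem=3, I/O yield, promote→Q0. Q0=[P2,P4] Q1=[P1,P3,P5] Q2=[]
t=15-16: P2@Q0 runs 1, rem=3, I/O yield, promote→Q0. Q0=[P4,P2] Q1=[P1,P3,P5] Q2=[]
t=16-18: P4@Q0 runs 2, rem=1, I/O yield, promote→Q0. Q0=[P2,P4] Q1=[P1,P3,P5] Q2=[]
t=18-19: P2@Q0 runs 1, rem=2, I/O yield, promote→Q0. Q0=[P4,P2] Q1=[P1,P3,P5] Q2=[]
t=19-20: P4@Q0 runs 1, rem=0, completes. Q0=[P2] Q1=[P1,P3,P5] Q2=[]
t=20-21: P2@Q0 runs 1, rem=1, I/O yield, promote→Q0. Q0=[P2] Q1=[P1,P3,P5] Q2=[]
t=21-22: P2@Q0 runs 1, rem=0, completes. Q0=[] Q1=[P1,P3,P5] Q2=[]
t=22-27: P1@Q1 runs 5, rem=2, quantum used, demote→Q2. Q0=[] Q1=[P3,P5] Q2=[P1]
t=27-32: P3@Q1 runs 5, rem=0, completes. Q0=[] Q1=[P5] Q2=[P1]
t=32-37: P5@Q1 runs 5, rem=6, quantum used, demote→Q2. Q0=[] Q1=[] Q2=[P1,P5]
t=37-39: P1@Q2 runs 2, rem=0, completes. Q0=[] Q1=[] Q2=[P5]
t=39-45: P5@Q2 runs 6, rem=0, completes. Q0=[] Q1=[] Q2=[]

Answer: P1(0-2) P2(2-3) P3(3-5) P4(5-7) P5(7-9) P2(9-10) P4(10-12) P2(12-13) P4(13-15) P2(15-16) P4(16-18) P2(18-19) P4(19-20) P2(20-21) P2(21-22) P1(22-27) P3(27-32) P5(32-37) P1(37-39) P5(39-45)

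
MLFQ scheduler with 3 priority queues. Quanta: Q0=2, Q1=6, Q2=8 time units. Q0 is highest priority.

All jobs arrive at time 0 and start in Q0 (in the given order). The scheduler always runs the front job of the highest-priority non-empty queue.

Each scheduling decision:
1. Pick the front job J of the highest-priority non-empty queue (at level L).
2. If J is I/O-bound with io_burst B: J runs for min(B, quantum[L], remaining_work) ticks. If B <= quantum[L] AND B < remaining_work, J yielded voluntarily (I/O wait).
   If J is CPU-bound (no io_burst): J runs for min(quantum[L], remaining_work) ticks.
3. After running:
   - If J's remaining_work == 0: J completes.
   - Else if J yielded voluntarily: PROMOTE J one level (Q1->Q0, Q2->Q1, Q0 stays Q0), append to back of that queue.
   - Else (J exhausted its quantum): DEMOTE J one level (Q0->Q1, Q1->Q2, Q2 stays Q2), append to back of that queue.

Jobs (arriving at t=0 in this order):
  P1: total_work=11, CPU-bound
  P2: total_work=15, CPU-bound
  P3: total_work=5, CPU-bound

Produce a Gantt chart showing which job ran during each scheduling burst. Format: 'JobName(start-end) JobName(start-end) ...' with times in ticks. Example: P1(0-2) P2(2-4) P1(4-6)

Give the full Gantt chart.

t=0-2: P1@Q0 runs 2, rem=9, quantum used, demote→Q1. Q0=[P2,P3] Q1=[P1] Q2=[]
t=2-4: P2@Q0 runs 2, rem=13, quantum used, demote→Q1. Q0=[P3] Q1=[P1,P2] Q2=[]
t=4-6: P3@Q0 runs 2, rem=3, quantum used, demote→Q1. Q0=[] Q1=[P1,P2,P3] Q2=[]
t=6-12: P1@Q1 runs 6, rem=3, quantum used, demote→Q2. Q0=[] Q1=[P2,P3] Q2=[P1]
t=12-18: P2@Q1 runs 6, rem=7, quantum used, demote→Q2. Q0=[] Q1=[P3] Q2=[P1,P2]
t=18-21: P3@Q1 runs 3, rem=0, completes. Q0=[] Q1=[] Q2=[P1,P2]
t=21-24: P1@Q2 runs 3, rem=0, completes. Q0=[] Q1=[] Q2=[P2]
t=24-31: P2@Q2 runs 7, rem=0, completes. Q0=[] Q1=[] Q2=[]

Answer: P1(0-2) P2(2-4) P3(4-6) P1(6-12) P2(12-18) P3(18-21) P1(21-24) P2(24-31)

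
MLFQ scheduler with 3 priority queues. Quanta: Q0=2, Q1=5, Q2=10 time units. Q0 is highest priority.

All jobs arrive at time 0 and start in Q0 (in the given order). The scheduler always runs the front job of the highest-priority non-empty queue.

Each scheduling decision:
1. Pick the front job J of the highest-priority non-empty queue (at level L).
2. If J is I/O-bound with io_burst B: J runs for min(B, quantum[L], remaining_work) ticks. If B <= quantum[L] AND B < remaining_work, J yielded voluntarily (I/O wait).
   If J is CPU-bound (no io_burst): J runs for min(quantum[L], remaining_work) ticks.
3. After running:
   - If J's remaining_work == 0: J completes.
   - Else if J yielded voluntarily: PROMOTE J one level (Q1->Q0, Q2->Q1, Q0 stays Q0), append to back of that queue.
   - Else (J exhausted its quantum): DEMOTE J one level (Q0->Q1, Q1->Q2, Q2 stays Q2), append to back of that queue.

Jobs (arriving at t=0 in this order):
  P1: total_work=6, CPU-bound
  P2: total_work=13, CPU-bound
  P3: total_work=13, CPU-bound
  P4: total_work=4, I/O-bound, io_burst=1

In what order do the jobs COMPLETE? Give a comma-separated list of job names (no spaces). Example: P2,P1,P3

Answer: P4,P1,P2,P3

Derivation:
t=0-2: P1@Q0 runs 2, rem=4, quantum used, demote→Q1. Q0=[P2,P3,P4] Q1=[P1] Q2=[]
t=2-4: P2@Q0 runs 2, rem=11, quantum used, demote→Q1. Q0=[P3,P4] Q1=[P1,P2] Q2=[]
t=4-6: P3@Q0 runs 2, rem=11, quantum used, demote→Q1. Q0=[P4] Q1=[P1,P2,P3] Q2=[]
t=6-7: P4@Q0 runs 1, rem=3, I/O yield, promote→Q0. Q0=[P4] Q1=[P1,P2,P3] Q2=[]
t=7-8: P4@Q0 runs 1, rem=2, I/O yield, promote→Q0. Q0=[P4] Q1=[P1,P2,P3] Q2=[]
t=8-9: P4@Q0 runs 1, rem=1, I/O yield, promote→Q0. Q0=[P4] Q1=[P1,P2,P3] Q2=[]
t=9-10: P4@Q0 runs 1, rem=0, completes. Q0=[] Q1=[P1,P2,P3] Q2=[]
t=10-14: P1@Q1 runs 4, rem=0, completes. Q0=[] Q1=[P2,P3] Q2=[]
t=14-19: P2@Q1 runs 5, rem=6, quantum used, demote→Q2. Q0=[] Q1=[P3] Q2=[P2]
t=19-24: P3@Q1 runs 5, rem=6, quantum used, demote→Q2. Q0=[] Q1=[] Q2=[P2,P3]
t=24-30: P2@Q2 runs 6, rem=0, completes. Q0=[] Q1=[] Q2=[P3]
t=30-36: P3@Q2 runs 6, rem=0, completes. Q0=[] Q1=[] Q2=[]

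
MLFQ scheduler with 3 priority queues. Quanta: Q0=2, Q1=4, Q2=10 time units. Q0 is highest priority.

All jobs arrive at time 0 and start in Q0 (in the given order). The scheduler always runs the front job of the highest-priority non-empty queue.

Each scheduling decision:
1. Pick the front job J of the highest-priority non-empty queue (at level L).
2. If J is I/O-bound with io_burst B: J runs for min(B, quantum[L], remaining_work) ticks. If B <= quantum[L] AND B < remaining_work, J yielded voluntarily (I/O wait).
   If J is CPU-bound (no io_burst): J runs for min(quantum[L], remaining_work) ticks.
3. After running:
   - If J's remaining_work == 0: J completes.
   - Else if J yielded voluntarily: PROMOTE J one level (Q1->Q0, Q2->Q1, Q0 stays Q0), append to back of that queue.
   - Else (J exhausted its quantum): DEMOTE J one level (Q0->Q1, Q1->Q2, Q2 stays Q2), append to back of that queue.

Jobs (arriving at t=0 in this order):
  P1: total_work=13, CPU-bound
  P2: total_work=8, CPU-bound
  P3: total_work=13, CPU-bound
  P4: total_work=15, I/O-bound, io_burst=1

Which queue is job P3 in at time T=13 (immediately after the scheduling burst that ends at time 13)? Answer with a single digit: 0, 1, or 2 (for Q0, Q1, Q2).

t=0-2: P1@Q0 runs 2, rem=11, quantum used, demote→Q1. Q0=[P2,P3,P4] Q1=[P1] Q2=[]
t=2-4: P2@Q0 runs 2, rem=6, quantum used, demote→Q1. Q0=[P3,P4] Q1=[P1,P2] Q2=[]
t=4-6: P3@Q0 runs 2, rem=11, quantum used, demote→Q1. Q0=[P4] Q1=[P1,P2,P3] Q2=[]
t=6-7: P4@Q0 runs 1, rem=14, I/O yield, promote→Q0. Q0=[P4] Q1=[P1,P2,P3] Q2=[]
t=7-8: P4@Q0 runs 1, rem=13, I/O yield, promote→Q0. Q0=[P4] Q1=[P1,P2,P3] Q2=[]
t=8-9: P4@Q0 runs 1, rem=12, I/O yield, promote→Q0. Q0=[P4] Q1=[P1,P2,P3] Q2=[]
t=9-10: P4@Q0 runs 1, rem=11, I/O yield, promote→Q0. Q0=[P4] Q1=[P1,P2,P3] Q2=[]
t=10-11: P4@Q0 runs 1, rem=10, I/O yield, promote→Q0. Q0=[P4] Q1=[P1,P2,P3] Q2=[]
t=11-12: P4@Q0 runs 1, rem=9, I/O yield, promote→Q0. Q0=[P4] Q1=[P1,P2,P3] Q2=[]
t=12-13: P4@Q0 runs 1, rem=8, I/O yield, promote→Q0. Q0=[P4] Q1=[P1,P2,P3] Q2=[]
t=13-14: P4@Q0 runs 1, rem=7, I/O yield, promote→Q0. Q0=[P4] Q1=[P1,P2,P3] Q2=[]
t=14-15: P4@Q0 runs 1, rem=6, I/O yield, promote→Q0. Q0=[P4] Q1=[P1,P2,P3] Q2=[]
t=15-16: P4@Q0 runs 1, rem=5, I/O yield, promote→Q0. Q0=[P4] Q1=[P1,P2,P3] Q2=[]
t=16-17: P4@Q0 runs 1, rem=4, I/O yield, promote→Q0. Q0=[P4] Q1=[P1,P2,P3] Q2=[]
t=17-18: P4@Q0 runs 1, rem=3, I/O yield, promote→Q0. Q0=[P4] Q1=[P1,P2,P3] Q2=[]
t=18-19: P4@Q0 runs 1, rem=2, I/O yield, promote→Q0. Q0=[P4] Q1=[P1,P2,P3] Q2=[]
t=19-20: P4@Q0 runs 1, rem=1, I/O yield, promote→Q0. Q0=[P4] Q1=[P1,P2,P3] Q2=[]
t=20-21: P4@Q0 runs 1, rem=0, completes. Q0=[] Q1=[P1,P2,P3] Q2=[]
t=21-25: P1@Q1 runs 4, rem=7, quantum used, demote→Q2. Q0=[] Q1=[P2,P3] Q2=[P1]
t=25-29: P2@Q1 runs 4, rem=2, quantum used, demote→Q2. Q0=[] Q1=[P3] Q2=[P1,P2]
t=29-33: P3@Q1 runs 4, rem=7, quantum used, demote→Q2. Q0=[] Q1=[] Q2=[P1,P2,P3]
t=33-40: P1@Q2 runs 7, rem=0, completes. Q0=[] Q1=[] Q2=[P2,P3]
t=40-42: P2@Q2 runs 2, rem=0, completes. Q0=[] Q1=[] Q2=[P3]
t=42-49: P3@Q2 runs 7, rem=0, completes. Q0=[] Q1=[] Q2=[]

Answer: 1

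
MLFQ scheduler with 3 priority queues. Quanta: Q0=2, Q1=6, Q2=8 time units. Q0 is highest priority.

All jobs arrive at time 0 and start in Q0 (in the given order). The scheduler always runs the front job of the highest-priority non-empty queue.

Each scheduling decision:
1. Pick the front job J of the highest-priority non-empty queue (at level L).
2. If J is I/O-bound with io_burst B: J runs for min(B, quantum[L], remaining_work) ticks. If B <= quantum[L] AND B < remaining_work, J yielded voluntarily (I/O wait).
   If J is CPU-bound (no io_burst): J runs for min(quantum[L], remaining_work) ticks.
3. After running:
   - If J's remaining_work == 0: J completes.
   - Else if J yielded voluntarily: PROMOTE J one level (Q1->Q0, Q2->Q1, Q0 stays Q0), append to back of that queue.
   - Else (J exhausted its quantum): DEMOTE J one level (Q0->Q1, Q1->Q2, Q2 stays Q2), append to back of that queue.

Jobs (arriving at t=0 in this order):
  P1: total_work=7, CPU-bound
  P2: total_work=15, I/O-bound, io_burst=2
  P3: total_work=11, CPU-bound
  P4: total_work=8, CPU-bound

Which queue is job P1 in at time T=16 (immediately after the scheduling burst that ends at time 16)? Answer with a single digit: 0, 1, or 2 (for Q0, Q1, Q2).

Answer: 1

Derivation:
t=0-2: P1@Q0 runs 2, rem=5, quantum used, demote→Q1. Q0=[P2,P3,P4] Q1=[P1] Q2=[]
t=2-4: P2@Q0 runs 2, rem=13, I/O yield, promote→Q0. Q0=[P3,P4,P2] Q1=[P1] Q2=[]
t=4-6: P3@Q0 runs 2, rem=9, quantum used, demote→Q1. Q0=[P4,P2] Q1=[P1,P3] Q2=[]
t=6-8: P4@Q0 runs 2, rem=6, quantum used, demote→Q1. Q0=[P2] Q1=[P1,P3,P4] Q2=[]
t=8-10: P2@Q0 runs 2, rem=11, I/O yield, promote→Q0. Q0=[P2] Q1=[P1,P3,P4] Q2=[]
t=10-12: P2@Q0 runs 2, rem=9, I/O yield, promote→Q0. Q0=[P2] Q1=[P1,P3,P4] Q2=[]
t=12-14: P2@Q0 runs 2, rem=7, I/O yield, promote→Q0. Q0=[P2] Q1=[P1,P3,P4] Q2=[]
t=14-16: P2@Q0 runs 2, rem=5, I/O yield, promote→Q0. Q0=[P2] Q1=[P1,P3,P4] Q2=[]
t=16-18: P2@Q0 runs 2, rem=3, I/O yield, promote→Q0. Q0=[P2] Q1=[P1,P3,P4] Q2=[]
t=18-20: P2@Q0 runs 2, rem=1, I/O yield, promote→Q0. Q0=[P2] Q1=[P1,P3,P4] Q2=[]
t=20-21: P2@Q0 runs 1, rem=0, completes. Q0=[] Q1=[P1,P3,P4] Q2=[]
t=21-26: P1@Q1 runs 5, rem=0, completes. Q0=[] Q1=[P3,P4] Q2=[]
t=26-32: P3@Q1 runs 6, rem=3, quantum used, demote→Q2. Q0=[] Q1=[P4] Q2=[P3]
t=32-38: P4@Q1 runs 6, rem=0, completes. Q0=[] Q1=[] Q2=[P3]
t=38-41: P3@Q2 runs 3, rem=0, completes. Q0=[] Q1=[] Q2=[]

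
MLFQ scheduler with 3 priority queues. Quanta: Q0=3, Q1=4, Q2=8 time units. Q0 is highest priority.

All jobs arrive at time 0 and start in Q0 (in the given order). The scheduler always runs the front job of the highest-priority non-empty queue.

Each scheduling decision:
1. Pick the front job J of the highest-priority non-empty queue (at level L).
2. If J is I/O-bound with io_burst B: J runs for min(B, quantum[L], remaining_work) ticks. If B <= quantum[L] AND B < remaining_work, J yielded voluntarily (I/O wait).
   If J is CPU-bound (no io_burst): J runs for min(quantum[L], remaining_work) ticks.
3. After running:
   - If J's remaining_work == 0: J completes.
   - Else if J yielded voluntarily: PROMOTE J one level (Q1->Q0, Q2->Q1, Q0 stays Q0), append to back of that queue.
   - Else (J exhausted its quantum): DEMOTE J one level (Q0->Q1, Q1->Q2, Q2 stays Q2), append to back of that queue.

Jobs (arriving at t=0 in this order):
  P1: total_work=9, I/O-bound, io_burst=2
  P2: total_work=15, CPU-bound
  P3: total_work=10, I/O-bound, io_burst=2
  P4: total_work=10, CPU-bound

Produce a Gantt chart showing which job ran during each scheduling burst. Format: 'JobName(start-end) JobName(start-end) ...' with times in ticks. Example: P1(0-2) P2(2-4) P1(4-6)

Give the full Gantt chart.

Answer: P1(0-2) P2(2-5) P3(5-7) P4(7-10) P1(10-12) P3(12-14) P1(14-16) P3(16-18) P1(18-20) P3(20-22) P1(22-23) P3(23-25) P2(25-29) P4(29-33) P2(33-41) P4(41-44)

Derivation:
t=0-2: P1@Q0 runs 2, rem=7, I/O yield, promote→Q0. Q0=[P2,P3,P4,P1] Q1=[] Q2=[]
t=2-5: P2@Q0 runs 3, rem=12, quantum used, demote→Q1. Q0=[P3,P4,P1] Q1=[P2] Q2=[]
t=5-7: P3@Q0 runs 2, rem=8, I/O yield, promote→Q0. Q0=[P4,P1,P3] Q1=[P2] Q2=[]
t=7-10: P4@Q0 runs 3, rem=7, quantum used, demote→Q1. Q0=[P1,P3] Q1=[P2,P4] Q2=[]
t=10-12: P1@Q0 runs 2, rem=5, I/O yield, promote→Q0. Q0=[P3,P1] Q1=[P2,P4] Q2=[]
t=12-14: P3@Q0 runs 2, rem=6, I/O yield, promote→Q0. Q0=[P1,P3] Q1=[P2,P4] Q2=[]
t=14-16: P1@Q0 runs 2, rem=3, I/O yield, promote→Q0. Q0=[P3,P1] Q1=[P2,P4] Q2=[]
t=16-18: P3@Q0 runs 2, rem=4, I/O yield, promote→Q0. Q0=[P1,P3] Q1=[P2,P4] Q2=[]
t=18-20: P1@Q0 runs 2, rem=1, I/O yield, promote→Q0. Q0=[P3,P1] Q1=[P2,P4] Q2=[]
t=20-22: P3@Q0 runs 2, rem=2, I/O yield, promote→Q0. Q0=[P1,P3] Q1=[P2,P4] Q2=[]
t=22-23: P1@Q0 runs 1, rem=0, completes. Q0=[P3] Q1=[P2,P4] Q2=[]
t=23-25: P3@Q0 runs 2, rem=0, completes. Q0=[] Q1=[P2,P4] Q2=[]
t=25-29: P2@Q1 runs 4, rem=8, quantum used, demote→Q2. Q0=[] Q1=[P4] Q2=[P2]
t=29-33: P4@Q1 runs 4, rem=3, quantum used, demote→Q2. Q0=[] Q1=[] Q2=[P2,P4]
t=33-41: P2@Q2 runs 8, rem=0, completes. Q0=[] Q1=[] Q2=[P4]
t=41-44: P4@Q2 runs 3, rem=0, completes. Q0=[] Q1=[] Q2=[]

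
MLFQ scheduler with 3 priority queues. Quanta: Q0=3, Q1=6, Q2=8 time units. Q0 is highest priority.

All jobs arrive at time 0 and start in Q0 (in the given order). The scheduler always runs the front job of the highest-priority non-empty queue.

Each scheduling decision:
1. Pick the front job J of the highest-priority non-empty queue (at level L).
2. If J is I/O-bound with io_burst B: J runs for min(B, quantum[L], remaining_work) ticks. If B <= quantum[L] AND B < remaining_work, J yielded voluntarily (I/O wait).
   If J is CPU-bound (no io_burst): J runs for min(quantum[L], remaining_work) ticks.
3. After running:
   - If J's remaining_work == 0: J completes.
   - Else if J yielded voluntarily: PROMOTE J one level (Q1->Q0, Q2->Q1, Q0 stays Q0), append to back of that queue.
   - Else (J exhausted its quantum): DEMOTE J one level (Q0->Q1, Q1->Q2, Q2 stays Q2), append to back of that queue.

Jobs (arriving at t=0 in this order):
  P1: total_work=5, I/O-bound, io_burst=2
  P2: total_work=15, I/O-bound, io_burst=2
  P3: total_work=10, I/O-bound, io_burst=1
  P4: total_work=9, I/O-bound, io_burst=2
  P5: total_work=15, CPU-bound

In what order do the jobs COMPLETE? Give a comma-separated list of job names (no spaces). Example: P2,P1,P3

Answer: P1,P4,P2,P3,P5

Derivation:
t=0-2: P1@Q0 runs 2, rem=3, I/O yield, promote→Q0. Q0=[P2,P3,P4,P5,P1] Q1=[] Q2=[]
t=2-4: P2@Q0 runs 2, rem=13, I/O yield, promote→Q0. Q0=[P3,P4,P5,P1,P2] Q1=[] Q2=[]
t=4-5: P3@Q0 runs 1, rem=9, I/O yield, promote→Q0. Q0=[P4,P5,P1,P2,P3] Q1=[] Q2=[]
t=5-7: P4@Q0 runs 2, rem=7, I/O yield, promote→Q0. Q0=[P5,P1,P2,P3,P4] Q1=[] Q2=[]
t=7-10: P5@Q0 runs 3, rem=12, quantum used, demote→Q1. Q0=[P1,P2,P3,P4] Q1=[P5] Q2=[]
t=10-12: P1@Q0 runs 2, rem=1, I/O yield, promote→Q0. Q0=[P2,P3,P4,P1] Q1=[P5] Q2=[]
t=12-14: P2@Q0 runs 2, rem=11, I/O yield, promote→Q0. Q0=[P3,P4,P1,P2] Q1=[P5] Q2=[]
t=14-15: P3@Q0 runs 1, rem=8, I/O yield, promote→Q0. Q0=[P4,P1,P2,P3] Q1=[P5] Q2=[]
t=15-17: P4@Q0 runs 2, rem=5, I/O yield, promote→Q0. Q0=[P1,P2,P3,P4] Q1=[P5] Q2=[]
t=17-18: P1@Q0 runs 1, rem=0, completes. Q0=[P2,P3,P4] Q1=[P5] Q2=[]
t=18-20: P2@Q0 runs 2, rem=9, I/O yield, promote→Q0. Q0=[P3,P4,P2] Q1=[P5] Q2=[]
t=20-21: P3@Q0 runs 1, rem=7, I/O yield, promote→Q0. Q0=[P4,P2,P3] Q1=[P5] Q2=[]
t=21-23: P4@Q0 runs 2, rem=3, I/O yield, promote→Q0. Q0=[P2,P3,P4] Q1=[P5] Q2=[]
t=23-25: P2@Q0 runs 2, rem=7, I/O yield, promote→Q0. Q0=[P3,P4,P2] Q1=[P5] Q2=[]
t=25-26: P3@Q0 runs 1, rem=6, I/O yield, promote→Q0. Q0=[P4,P2,P3] Q1=[P5] Q2=[]
t=26-28: P4@Q0 runs 2, rem=1, I/O yield, promote→Q0. Q0=[P2,P3,P4] Q1=[P5] Q2=[]
t=28-30: P2@Q0 runs 2, rem=5, I/O yield, promote→Q0. Q0=[P3,P4,P2] Q1=[P5] Q2=[]
t=30-31: P3@Q0 runs 1, rem=5, I/O yield, promote→Q0. Q0=[P4,P2,P3] Q1=[P5] Q2=[]
t=31-32: P4@Q0 runs 1, rem=0, completes. Q0=[P2,P3] Q1=[P5] Q2=[]
t=32-34: P2@Q0 runs 2, rem=3, I/O yield, promote→Q0. Q0=[P3,P2] Q1=[P5] Q2=[]
t=34-35: P3@Q0 runs 1, rem=4, I/O yield, promote→Q0. Q0=[P2,P3] Q1=[P5] Q2=[]
t=35-37: P2@Q0 runs 2, rem=1, I/O yield, promote→Q0. Q0=[P3,P2] Q1=[P5] Q2=[]
t=37-38: P3@Q0 runs 1, rem=3, I/O yield, promote→Q0. Q0=[P2,P3] Q1=[P5] Q2=[]
t=38-39: P2@Q0 runs 1, rem=0, completes. Q0=[P3] Q1=[P5] Q2=[]
t=39-40: P3@Q0 runs 1, rem=2, I/O yield, promote→Q0. Q0=[P3] Q1=[P5] Q2=[]
t=40-41: P3@Q0 runs 1, rem=1, I/O yield, promote→Q0. Q0=[P3] Q1=[P5] Q2=[]
t=41-42: P3@Q0 runs 1, rem=0, completes. Q0=[] Q1=[P5] Q2=[]
t=42-48: P5@Q1 runs 6, rem=6, quantum used, demote→Q2. Q0=[] Q1=[] Q2=[P5]
t=48-54: P5@Q2 runs 6, rem=0, completes. Q0=[] Q1=[] Q2=[]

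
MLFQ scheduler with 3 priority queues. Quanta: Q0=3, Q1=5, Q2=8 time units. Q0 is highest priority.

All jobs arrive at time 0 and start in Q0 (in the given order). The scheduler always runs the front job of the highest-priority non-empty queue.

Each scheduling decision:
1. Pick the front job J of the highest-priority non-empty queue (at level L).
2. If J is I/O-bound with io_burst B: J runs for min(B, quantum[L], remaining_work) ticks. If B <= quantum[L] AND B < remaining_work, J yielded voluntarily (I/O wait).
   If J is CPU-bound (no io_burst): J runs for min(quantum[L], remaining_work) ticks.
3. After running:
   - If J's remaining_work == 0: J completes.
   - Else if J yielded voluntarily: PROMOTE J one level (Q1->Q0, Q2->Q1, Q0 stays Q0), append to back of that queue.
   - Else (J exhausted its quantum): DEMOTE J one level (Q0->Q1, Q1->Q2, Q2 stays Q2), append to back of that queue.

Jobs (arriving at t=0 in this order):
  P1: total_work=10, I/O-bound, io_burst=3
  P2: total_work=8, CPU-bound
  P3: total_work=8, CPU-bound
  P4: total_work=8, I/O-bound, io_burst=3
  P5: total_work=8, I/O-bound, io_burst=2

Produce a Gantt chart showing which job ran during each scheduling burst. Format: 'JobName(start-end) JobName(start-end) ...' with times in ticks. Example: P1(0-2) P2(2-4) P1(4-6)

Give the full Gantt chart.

t=0-3: P1@Q0 runs 3, rem=7, I/O yield, promote→Q0. Q0=[P2,P3,P4,P5,P1] Q1=[] Q2=[]
t=3-6: P2@Q0 runs 3, rem=5, quantum used, demote→Q1. Q0=[P3,P4,P5,P1] Q1=[P2] Q2=[]
t=6-9: P3@Q0 runs 3, rem=5, quantum used, demote→Q1. Q0=[P4,P5,P1] Q1=[P2,P3] Q2=[]
t=9-12: P4@Q0 runs 3, rem=5, I/O yield, promote→Q0. Q0=[P5,P1,P4] Q1=[P2,P3] Q2=[]
t=12-14: P5@Q0 runs 2, rem=6, I/O yield, promote→Q0. Q0=[P1,P4,P5] Q1=[P2,P3] Q2=[]
t=14-17: P1@Q0 runs 3, rem=4, I/O yield, promote→Q0. Q0=[P4,P5,P1] Q1=[P2,P3] Q2=[]
t=17-20: P4@Q0 runs 3, rem=2, I/O yield, promote→Q0. Q0=[P5,P1,P4] Q1=[P2,P3] Q2=[]
t=20-22: P5@Q0 runs 2, rem=4, I/O yield, promote→Q0. Q0=[P1,P4,P5] Q1=[P2,P3] Q2=[]
t=22-25: P1@Q0 runs 3, rem=1, I/O yield, promote→Q0. Q0=[P4,P5,P1] Q1=[P2,P3] Q2=[]
t=25-27: P4@Q0 runs 2, rem=0, completes. Q0=[P5,P1] Q1=[P2,P3] Q2=[]
t=27-29: P5@Q0 runs 2, rem=2, I/O yield, promote→Q0. Q0=[P1,P5] Q1=[P2,P3] Q2=[]
t=29-30: P1@Q0 runs 1, rem=0, completes. Q0=[P5] Q1=[P2,P3] Q2=[]
t=30-32: P5@Q0 runs 2, rem=0, completes. Q0=[] Q1=[P2,P3] Q2=[]
t=32-37: P2@Q1 runs 5, rem=0, completes. Q0=[] Q1=[P3] Q2=[]
t=37-42: P3@Q1 runs 5, rem=0, completes. Q0=[] Q1=[] Q2=[]

Answer: P1(0-3) P2(3-6) P3(6-9) P4(9-12) P5(12-14) P1(14-17) P4(17-20) P5(20-22) P1(22-25) P4(25-27) P5(27-29) P1(29-30) P5(30-32) P2(32-37) P3(37-42)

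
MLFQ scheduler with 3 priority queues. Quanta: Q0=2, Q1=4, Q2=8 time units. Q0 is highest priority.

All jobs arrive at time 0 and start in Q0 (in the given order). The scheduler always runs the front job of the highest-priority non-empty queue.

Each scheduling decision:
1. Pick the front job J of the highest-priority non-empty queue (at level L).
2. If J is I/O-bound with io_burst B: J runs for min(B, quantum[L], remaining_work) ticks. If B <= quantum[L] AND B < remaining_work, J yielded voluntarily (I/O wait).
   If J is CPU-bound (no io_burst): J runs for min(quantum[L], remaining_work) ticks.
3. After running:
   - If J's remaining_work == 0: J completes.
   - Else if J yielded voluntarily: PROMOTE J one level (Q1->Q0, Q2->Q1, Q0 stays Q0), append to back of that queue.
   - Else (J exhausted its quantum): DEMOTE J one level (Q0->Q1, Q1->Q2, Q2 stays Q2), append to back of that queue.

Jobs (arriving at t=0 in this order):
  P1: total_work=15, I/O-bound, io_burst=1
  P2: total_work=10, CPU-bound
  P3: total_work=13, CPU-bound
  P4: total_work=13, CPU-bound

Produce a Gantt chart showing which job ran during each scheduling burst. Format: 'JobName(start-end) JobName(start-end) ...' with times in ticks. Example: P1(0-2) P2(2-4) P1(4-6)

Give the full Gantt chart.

Answer: P1(0-1) P2(1-3) P3(3-5) P4(5-7) P1(7-8) P1(8-9) P1(9-10) P1(10-11) P1(11-12) P1(12-13) P1(13-14) P1(14-15) P1(15-16) P1(16-17) P1(17-18) P1(18-19) P1(19-20) P1(20-21) P2(21-25) P3(25-29) P4(29-33) P2(33-37) P3(37-44) P4(44-51)

Derivation:
t=0-1: P1@Q0 runs 1, rem=14, I/O yield, promote→Q0. Q0=[P2,P3,P4,P1] Q1=[] Q2=[]
t=1-3: P2@Q0 runs 2, rem=8, quantum used, demote→Q1. Q0=[P3,P4,P1] Q1=[P2] Q2=[]
t=3-5: P3@Q0 runs 2, rem=11, quantum used, demote→Q1. Q0=[P4,P1] Q1=[P2,P3] Q2=[]
t=5-7: P4@Q0 runs 2, rem=11, quantum used, demote→Q1. Q0=[P1] Q1=[P2,P3,P4] Q2=[]
t=7-8: P1@Q0 runs 1, rem=13, I/O yield, promote→Q0. Q0=[P1] Q1=[P2,P3,P4] Q2=[]
t=8-9: P1@Q0 runs 1, rem=12, I/O yield, promote→Q0. Q0=[P1] Q1=[P2,P3,P4] Q2=[]
t=9-10: P1@Q0 runs 1, rem=11, I/O yield, promote→Q0. Q0=[P1] Q1=[P2,P3,P4] Q2=[]
t=10-11: P1@Q0 runs 1, rem=10, I/O yield, promote→Q0. Q0=[P1] Q1=[P2,P3,P4] Q2=[]
t=11-12: P1@Q0 runs 1, rem=9, I/O yield, promote→Q0. Q0=[P1] Q1=[P2,P3,P4] Q2=[]
t=12-13: P1@Q0 runs 1, rem=8, I/O yield, promote→Q0. Q0=[P1] Q1=[P2,P3,P4] Q2=[]
t=13-14: P1@Q0 runs 1, rem=7, I/O yield, promote→Q0. Q0=[P1] Q1=[P2,P3,P4] Q2=[]
t=14-15: P1@Q0 runs 1, rem=6, I/O yield, promote→Q0. Q0=[P1] Q1=[P2,P3,P4] Q2=[]
t=15-16: P1@Q0 runs 1, rem=5, I/O yield, promote→Q0. Q0=[P1] Q1=[P2,P3,P4] Q2=[]
t=16-17: P1@Q0 runs 1, rem=4, I/O yield, promote→Q0. Q0=[P1] Q1=[P2,P3,P4] Q2=[]
t=17-18: P1@Q0 runs 1, rem=3, I/O yield, promote→Q0. Q0=[P1] Q1=[P2,P3,P4] Q2=[]
t=18-19: P1@Q0 runs 1, rem=2, I/O yield, promote→Q0. Q0=[P1] Q1=[P2,P3,P4] Q2=[]
t=19-20: P1@Q0 runs 1, rem=1, I/O yield, promote→Q0. Q0=[P1] Q1=[P2,P3,P4] Q2=[]
t=20-21: P1@Q0 runs 1, rem=0, completes. Q0=[] Q1=[P2,P3,P4] Q2=[]
t=21-25: P2@Q1 runs 4, rem=4, quantum used, demote→Q2. Q0=[] Q1=[P3,P4] Q2=[P2]
t=25-29: P3@Q1 runs 4, rem=7, quantum used, demote→Q2. Q0=[] Q1=[P4] Q2=[P2,P3]
t=29-33: P4@Q1 runs 4, rem=7, quantum used, demote→Q2. Q0=[] Q1=[] Q2=[P2,P3,P4]
t=33-37: P2@Q2 runs 4, rem=0, completes. Q0=[] Q1=[] Q2=[P3,P4]
t=37-44: P3@Q2 runs 7, rem=0, completes. Q0=[] Q1=[] Q2=[P4]
t=44-51: P4@Q2 runs 7, rem=0, completes. Q0=[] Q1=[] Q2=[]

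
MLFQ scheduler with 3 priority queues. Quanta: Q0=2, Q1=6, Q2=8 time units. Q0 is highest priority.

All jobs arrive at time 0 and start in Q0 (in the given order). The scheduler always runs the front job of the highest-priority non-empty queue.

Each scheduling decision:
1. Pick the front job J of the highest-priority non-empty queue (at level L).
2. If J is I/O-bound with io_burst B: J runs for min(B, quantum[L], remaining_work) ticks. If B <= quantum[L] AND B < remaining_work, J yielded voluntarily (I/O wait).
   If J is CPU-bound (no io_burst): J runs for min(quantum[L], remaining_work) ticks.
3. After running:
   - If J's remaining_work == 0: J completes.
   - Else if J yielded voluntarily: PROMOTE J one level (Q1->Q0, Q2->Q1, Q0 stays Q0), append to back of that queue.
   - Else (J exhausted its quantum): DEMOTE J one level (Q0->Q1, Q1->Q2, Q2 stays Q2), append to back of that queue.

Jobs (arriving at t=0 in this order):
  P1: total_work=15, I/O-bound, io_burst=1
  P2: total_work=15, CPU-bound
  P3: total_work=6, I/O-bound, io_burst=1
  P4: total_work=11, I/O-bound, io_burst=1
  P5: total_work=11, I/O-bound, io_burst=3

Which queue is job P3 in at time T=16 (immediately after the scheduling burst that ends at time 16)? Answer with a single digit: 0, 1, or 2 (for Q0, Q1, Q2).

t=0-1: P1@Q0 runs 1, rem=14, I/O yield, promote→Q0. Q0=[P2,P3,P4,P5,P1] Q1=[] Q2=[]
t=1-3: P2@Q0 runs 2, rem=13, quantum used, demote→Q1. Q0=[P3,P4,P5,P1] Q1=[P2] Q2=[]
t=3-4: P3@Q0 runs 1, rem=5, I/O yield, promote→Q0. Q0=[P4,P5,P1,P3] Q1=[P2] Q2=[]
t=4-5: P4@Q0 runs 1, rem=10, I/O yield, promote→Q0. Q0=[P5,P1,P3,P4] Q1=[P2] Q2=[]
t=5-7: P5@Q0 runs 2, rem=9, quantum used, demote→Q1. Q0=[P1,P3,P4] Q1=[P2,P5] Q2=[]
t=7-8: P1@Q0 runs 1, rem=13, I/O yield, promote→Q0. Q0=[P3,P4,P1] Q1=[P2,P5] Q2=[]
t=8-9: P3@Q0 runs 1, rem=4, I/O yield, promote→Q0. Q0=[P4,P1,P3] Q1=[P2,P5] Q2=[]
t=9-10: P4@Q0 runs 1, rem=9, I/O yield, promote→Q0. Q0=[P1,P3,P4] Q1=[P2,P5] Q2=[]
t=10-11: P1@Q0 runs 1, rem=12, I/O yield, promote→Q0. Q0=[P3,P4,P1] Q1=[P2,P5] Q2=[]
t=11-12: P3@Q0 runs 1, rem=3, I/O yield, promote→Q0. Q0=[P4,P1,P3] Q1=[P2,P5] Q2=[]
t=12-13: P4@Q0 runs 1, rem=8, I/O yield, promote→Q0. Q0=[P1,P3,P4] Q1=[P2,P5] Q2=[]
t=13-14: P1@Q0 runs 1, rem=11, I/O yield, promote→Q0. Q0=[P3,P4,P1] Q1=[P2,P5] Q2=[]
t=14-15: P3@Q0 runs 1, rem=2, I/O yield, promote→Q0. Q0=[P4,P1,P3] Q1=[P2,P5] Q2=[]
t=15-16: P4@Q0 runs 1, rem=7, I/O yield, promote→Q0. Q0=[P1,P3,P4] Q1=[P2,P5] Q2=[]
t=16-17: P1@Q0 runs 1, rem=10, I/O yield, promote→Q0. Q0=[P3,P4,P1] Q1=[P2,P5] Q2=[]
t=17-18: P3@Q0 runs 1, rem=1, I/O yield, promote→Q0. Q0=[P4,P1,P3] Q1=[P2,P5] Q2=[]
t=18-19: P4@Q0 runs 1, rem=6, I/O yield, promote→Q0. Q0=[P1,P3,P4] Q1=[P2,P5] Q2=[]
t=19-20: P1@Q0 runs 1, rem=9, I/O yield, promote→Q0. Q0=[P3,P4,P1] Q1=[P2,P5] Q2=[]
t=20-21: P3@Q0 runs 1, rem=0, completes. Q0=[P4,P1] Q1=[P2,P5] Q2=[]
t=21-22: P4@Q0 runs 1, rem=5, I/O yield, promote→Q0. Q0=[P1,P4] Q1=[P2,P5] Q2=[]
t=22-23: P1@Q0 runs 1, rem=8, I/O yield, promote→Q0. Q0=[P4,P1] Q1=[P2,P5] Q2=[]
t=23-24: P4@Q0 runs 1, rem=4, I/O yield, promote→Q0. Q0=[P1,P4] Q1=[P2,P5] Q2=[]
t=24-25: P1@Q0 runs 1, rem=7, I/O yield, promote→Q0. Q0=[P4,P1] Q1=[P2,P5] Q2=[]
t=25-26: P4@Q0 runs 1, rem=3, I/O yield, promote→Q0. Q0=[P1,P4] Q1=[P2,P5] Q2=[]
t=26-27: P1@Q0 runs 1, rem=6, I/O yield, promote→Q0. Q0=[P4,P1] Q1=[P2,P5] Q2=[]
t=27-28: P4@Q0 runs 1, rem=2, I/O yield, promote→Q0. Q0=[P1,P4] Q1=[P2,P5] Q2=[]
t=28-29: P1@Q0 runs 1, rem=5, I/O yield, promote→Q0. Q0=[P4,P1] Q1=[P2,P5] Q2=[]
t=29-30: P4@Q0 runs 1, rem=1, I/O yield, promote→Q0. Q0=[P1,P4] Q1=[P2,P5] Q2=[]
t=30-31: P1@Q0 runs 1, rem=4, I/O yield, promote→Q0. Q0=[P4,P1] Q1=[P2,P5] Q2=[]
t=31-32: P4@Q0 runs 1, rem=0, completes. Q0=[P1] Q1=[P2,P5] Q2=[]
t=32-33: P1@Q0 runs 1, rem=3, I/O yield, promote→Q0. Q0=[P1] Q1=[P2,P5] Q2=[]
t=33-34: P1@Q0 runs 1, rem=2, I/O yield, promote→Q0. Q0=[P1] Q1=[P2,P5] Q2=[]
t=34-35: P1@Q0 runs 1, rem=1, I/O yield, promote→Q0. Q0=[P1] Q1=[P2,P5] Q2=[]
t=35-36: P1@Q0 runs 1, rem=0, completes. Q0=[] Q1=[P2,P5] Q2=[]
t=36-42: P2@Q1 runs 6, rem=7, quantum used, demote→Q2. Q0=[] Q1=[P5] Q2=[P2]
t=42-45: P5@Q1 runs 3, rem=6, I/O yield, promote→Q0. Q0=[P5] Q1=[] Q2=[P2]
t=45-47: P5@Q0 runs 2, rem=4, quantum used, demote→Q1. Q0=[] Q1=[P5] Q2=[P2]
t=47-50: P5@Q1 runs 3, rem=1, I/O yield, promote→Q0. Q0=[P5] Q1=[] Q2=[P2]
t=50-51: P5@Q0 runs 1, rem=0, completes. Q0=[] Q1=[] Q2=[P2]
t=51-58: P2@Q2 runs 7, rem=0, completes. Q0=[] Q1=[] Q2=[]

Answer: 0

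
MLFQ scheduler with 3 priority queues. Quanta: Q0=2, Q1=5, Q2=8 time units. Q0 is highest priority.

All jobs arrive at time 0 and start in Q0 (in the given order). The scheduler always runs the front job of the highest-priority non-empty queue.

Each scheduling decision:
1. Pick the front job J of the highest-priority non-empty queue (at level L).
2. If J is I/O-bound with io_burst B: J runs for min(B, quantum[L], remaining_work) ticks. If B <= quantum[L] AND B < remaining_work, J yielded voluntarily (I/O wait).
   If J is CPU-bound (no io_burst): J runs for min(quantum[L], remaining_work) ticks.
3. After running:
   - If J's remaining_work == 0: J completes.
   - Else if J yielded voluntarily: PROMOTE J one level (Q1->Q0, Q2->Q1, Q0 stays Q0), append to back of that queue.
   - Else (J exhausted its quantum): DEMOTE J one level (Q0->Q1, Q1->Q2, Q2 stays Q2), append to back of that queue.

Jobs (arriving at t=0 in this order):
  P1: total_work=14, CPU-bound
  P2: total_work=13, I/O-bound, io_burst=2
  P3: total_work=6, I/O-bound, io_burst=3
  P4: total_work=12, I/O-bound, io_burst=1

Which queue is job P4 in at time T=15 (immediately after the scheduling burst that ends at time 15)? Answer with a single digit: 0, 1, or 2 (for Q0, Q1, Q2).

Answer: 0

Derivation:
t=0-2: P1@Q0 runs 2, rem=12, quantum used, demote→Q1. Q0=[P2,P3,P4] Q1=[P1] Q2=[]
t=2-4: P2@Q0 runs 2, rem=11, I/O yield, promote→Q0. Q0=[P3,P4,P2] Q1=[P1] Q2=[]
t=4-6: P3@Q0 runs 2, rem=4, quantum used, demote→Q1. Q0=[P4,P2] Q1=[P1,P3] Q2=[]
t=6-7: P4@Q0 runs 1, rem=11, I/O yield, promote→Q0. Q0=[P2,P4] Q1=[P1,P3] Q2=[]
t=7-9: P2@Q0 runs 2, rem=9, I/O yield, promote→Q0. Q0=[P4,P2] Q1=[P1,P3] Q2=[]
t=9-10: P4@Q0 runs 1, rem=10, I/O yield, promote→Q0. Q0=[P2,P4] Q1=[P1,P3] Q2=[]
t=10-12: P2@Q0 runs 2, rem=7, I/O yield, promote→Q0. Q0=[P4,P2] Q1=[P1,P3] Q2=[]
t=12-13: P4@Q0 runs 1, rem=9, I/O yield, promote→Q0. Q0=[P2,P4] Q1=[P1,P3] Q2=[]
t=13-15: P2@Q0 runs 2, rem=5, I/O yield, promote→Q0. Q0=[P4,P2] Q1=[P1,P3] Q2=[]
t=15-16: P4@Q0 runs 1, rem=8, I/O yield, promote→Q0. Q0=[P2,P4] Q1=[P1,P3] Q2=[]
t=16-18: P2@Q0 runs 2, rem=3, I/O yield, promote→Q0. Q0=[P4,P2] Q1=[P1,P3] Q2=[]
t=18-19: P4@Q0 runs 1, rem=7, I/O yield, promote→Q0. Q0=[P2,P4] Q1=[P1,P3] Q2=[]
t=19-21: P2@Q0 runs 2, rem=1, I/O yield, promote→Q0. Q0=[P4,P2] Q1=[P1,P3] Q2=[]
t=21-22: P4@Q0 runs 1, rem=6, I/O yield, promote→Q0. Q0=[P2,P4] Q1=[P1,P3] Q2=[]
t=22-23: P2@Q0 runs 1, rem=0, completes. Q0=[P4] Q1=[P1,P3] Q2=[]
t=23-24: P4@Q0 runs 1, rem=5, I/O yield, promote→Q0. Q0=[P4] Q1=[P1,P3] Q2=[]
t=24-25: P4@Q0 runs 1, rem=4, I/O yield, promote→Q0. Q0=[P4] Q1=[P1,P3] Q2=[]
t=25-26: P4@Q0 runs 1, rem=3, I/O yield, promote→Q0. Q0=[P4] Q1=[P1,P3] Q2=[]
t=26-27: P4@Q0 runs 1, rem=2, I/O yield, promote→Q0. Q0=[P4] Q1=[P1,P3] Q2=[]
t=27-28: P4@Q0 runs 1, rem=1, I/O yield, promote→Q0. Q0=[P4] Q1=[P1,P3] Q2=[]
t=28-29: P4@Q0 runs 1, rem=0, completes. Q0=[] Q1=[P1,P3] Q2=[]
t=29-34: P1@Q1 runs 5, rem=7, quantum used, demote→Q2. Q0=[] Q1=[P3] Q2=[P1]
t=34-37: P3@Q1 runs 3, rem=1, I/O yield, promote→Q0. Q0=[P3] Q1=[] Q2=[P1]
t=37-38: P3@Q0 runs 1, rem=0, completes. Q0=[] Q1=[] Q2=[P1]
t=38-45: P1@Q2 runs 7, rem=0, completes. Q0=[] Q1=[] Q2=[]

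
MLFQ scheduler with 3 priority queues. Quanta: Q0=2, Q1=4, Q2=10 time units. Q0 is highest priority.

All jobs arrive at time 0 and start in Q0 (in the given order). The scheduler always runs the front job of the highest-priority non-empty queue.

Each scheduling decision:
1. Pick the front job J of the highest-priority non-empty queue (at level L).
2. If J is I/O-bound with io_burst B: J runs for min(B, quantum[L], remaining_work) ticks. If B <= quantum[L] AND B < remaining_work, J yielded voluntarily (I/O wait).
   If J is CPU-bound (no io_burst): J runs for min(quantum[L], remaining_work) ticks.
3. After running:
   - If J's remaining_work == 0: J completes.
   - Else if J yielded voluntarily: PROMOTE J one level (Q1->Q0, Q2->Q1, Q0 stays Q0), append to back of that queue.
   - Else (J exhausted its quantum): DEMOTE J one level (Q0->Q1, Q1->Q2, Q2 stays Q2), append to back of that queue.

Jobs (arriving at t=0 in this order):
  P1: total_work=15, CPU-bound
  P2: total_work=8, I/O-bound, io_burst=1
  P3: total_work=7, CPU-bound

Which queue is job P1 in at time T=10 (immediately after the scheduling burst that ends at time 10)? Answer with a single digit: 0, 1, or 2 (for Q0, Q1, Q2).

Answer: 1

Derivation:
t=0-2: P1@Q0 runs 2, rem=13, quantum used, demote→Q1. Q0=[P2,P3] Q1=[P1] Q2=[]
t=2-3: P2@Q0 runs 1, rem=7, I/O yield, promote→Q0. Q0=[P3,P2] Q1=[P1] Q2=[]
t=3-5: P3@Q0 runs 2, rem=5, quantum used, demote→Q1. Q0=[P2] Q1=[P1,P3] Q2=[]
t=5-6: P2@Q0 runs 1, rem=6, I/O yield, promote→Q0. Q0=[P2] Q1=[P1,P3] Q2=[]
t=6-7: P2@Q0 runs 1, rem=5, I/O yield, promote→Q0. Q0=[P2] Q1=[P1,P3] Q2=[]
t=7-8: P2@Q0 runs 1, rem=4, I/O yield, promote→Q0. Q0=[P2] Q1=[P1,P3] Q2=[]
t=8-9: P2@Q0 runs 1, rem=3, I/O yield, promote→Q0. Q0=[P2] Q1=[P1,P3] Q2=[]
t=9-10: P2@Q0 runs 1, rem=2, I/O yield, promote→Q0. Q0=[P2] Q1=[P1,P3] Q2=[]
t=10-11: P2@Q0 runs 1, rem=1, I/O yield, promote→Q0. Q0=[P2] Q1=[P1,P3] Q2=[]
t=11-12: P2@Q0 runs 1, rem=0, completes. Q0=[] Q1=[P1,P3] Q2=[]
t=12-16: P1@Q1 runs 4, rem=9, quantum used, demote→Q2. Q0=[] Q1=[P3] Q2=[P1]
t=16-20: P3@Q1 runs 4, rem=1, quantum used, demote→Q2. Q0=[] Q1=[] Q2=[P1,P3]
t=20-29: P1@Q2 runs 9, rem=0, completes. Q0=[] Q1=[] Q2=[P3]
t=29-30: P3@Q2 runs 1, rem=0, completes. Q0=[] Q1=[] Q2=[]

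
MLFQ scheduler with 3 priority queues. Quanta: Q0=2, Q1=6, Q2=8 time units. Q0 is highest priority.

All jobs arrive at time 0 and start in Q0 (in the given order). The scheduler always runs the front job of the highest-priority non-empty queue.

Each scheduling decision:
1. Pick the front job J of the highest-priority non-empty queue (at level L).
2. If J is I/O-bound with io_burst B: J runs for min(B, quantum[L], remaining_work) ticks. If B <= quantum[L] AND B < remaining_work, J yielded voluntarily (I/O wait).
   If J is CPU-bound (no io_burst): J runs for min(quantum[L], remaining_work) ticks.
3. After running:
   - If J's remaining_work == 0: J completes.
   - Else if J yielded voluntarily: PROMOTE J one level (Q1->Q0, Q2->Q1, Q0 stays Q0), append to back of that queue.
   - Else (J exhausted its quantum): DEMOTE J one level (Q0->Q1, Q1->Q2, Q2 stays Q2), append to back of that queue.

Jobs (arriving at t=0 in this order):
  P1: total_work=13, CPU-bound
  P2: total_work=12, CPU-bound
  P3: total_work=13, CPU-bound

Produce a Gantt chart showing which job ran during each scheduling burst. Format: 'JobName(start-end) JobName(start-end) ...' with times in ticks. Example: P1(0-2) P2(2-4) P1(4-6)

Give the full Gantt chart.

t=0-2: P1@Q0 runs 2, rem=11, quantum used, demote→Q1. Q0=[P2,P3] Q1=[P1] Q2=[]
t=2-4: P2@Q0 runs 2, rem=10, quantum used, demote→Q1. Q0=[P3] Q1=[P1,P2] Q2=[]
t=4-6: P3@Q0 runs 2, rem=11, quantum used, demote→Q1. Q0=[] Q1=[P1,P2,P3] Q2=[]
t=6-12: P1@Q1 runs 6, rem=5, quantum used, demote→Q2. Q0=[] Q1=[P2,P3] Q2=[P1]
t=12-18: P2@Q1 runs 6, rem=4, quantum used, demote→Q2. Q0=[] Q1=[P3] Q2=[P1,P2]
t=18-24: P3@Q1 runs 6, rem=5, quantum used, demote→Q2. Q0=[] Q1=[] Q2=[P1,P2,P3]
t=24-29: P1@Q2 runs 5, rem=0, completes. Q0=[] Q1=[] Q2=[P2,P3]
t=29-33: P2@Q2 runs 4, rem=0, completes. Q0=[] Q1=[] Q2=[P3]
t=33-38: P3@Q2 runs 5, rem=0, completes. Q0=[] Q1=[] Q2=[]

Answer: P1(0-2) P2(2-4) P3(4-6) P1(6-12) P2(12-18) P3(18-24) P1(24-29) P2(29-33) P3(33-38)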